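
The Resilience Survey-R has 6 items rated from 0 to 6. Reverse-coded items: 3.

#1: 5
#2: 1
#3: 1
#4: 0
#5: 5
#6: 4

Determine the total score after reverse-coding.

Reversing item 3 with 6 − raw:
Total = 5 + 1 + (6−1) + 0 + 5 + 4
      = 5 + 1 + 5 + 0 + 5 + 4 = 20

20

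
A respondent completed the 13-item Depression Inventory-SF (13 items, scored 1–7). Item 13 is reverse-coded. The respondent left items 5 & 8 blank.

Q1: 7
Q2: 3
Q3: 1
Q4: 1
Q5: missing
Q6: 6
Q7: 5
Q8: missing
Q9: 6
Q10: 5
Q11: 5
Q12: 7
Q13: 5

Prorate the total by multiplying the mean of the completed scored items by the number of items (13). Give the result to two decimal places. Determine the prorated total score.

Reverse-coded (on a 1–7 scale, reversed = 8 − raw):
  item 13: 8 − 5 = 3
Completed scored items (11 of 13): 7, 3, 1, 1, 6, 5, 6, 5, 5, 7, 3; sum = 49.
Person mean = 49 / 11 ≈ 4.4545
Prorated total = (49 / 11) × 13 = 57.91 (to 2 dp)

57.91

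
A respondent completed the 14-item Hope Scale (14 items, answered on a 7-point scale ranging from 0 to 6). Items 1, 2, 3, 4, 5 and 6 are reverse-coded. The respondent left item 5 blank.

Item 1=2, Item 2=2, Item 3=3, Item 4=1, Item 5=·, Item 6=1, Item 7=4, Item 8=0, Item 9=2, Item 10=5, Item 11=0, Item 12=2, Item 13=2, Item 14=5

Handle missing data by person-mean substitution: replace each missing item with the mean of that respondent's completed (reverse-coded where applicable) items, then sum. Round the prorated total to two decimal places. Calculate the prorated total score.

44.15

Reverse-coded (reverse-coded value = 6 − response):
  item 1: 6 − 2 = 4
  item 2: 6 − 2 = 4
  item 3: 6 − 3 = 3
  item 4: 6 − 1 = 5
  item 6: 6 − 1 = 5
Completed scored items (13 of 14): 4, 4, 3, 5, 5, 4, 0, 2, 5, 0, 2, 2, 5; sum = 41.
Person mean = 41 / 13 ≈ 3.1538
Prorated total = (41 / 13) × 14 = 44.15 (to 2 dp)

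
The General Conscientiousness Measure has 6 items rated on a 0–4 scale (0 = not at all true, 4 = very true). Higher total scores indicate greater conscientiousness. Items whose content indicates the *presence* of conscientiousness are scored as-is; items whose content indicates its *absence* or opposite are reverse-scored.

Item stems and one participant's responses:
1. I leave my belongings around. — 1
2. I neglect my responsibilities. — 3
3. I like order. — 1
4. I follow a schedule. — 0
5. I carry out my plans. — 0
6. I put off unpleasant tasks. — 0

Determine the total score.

Items 1, 2, 6 describe the absence/opposite of conscientiousness → reverse-score.
reversed = (0+4) − raw = 4 − raw.
  item 1: 4 − 1 = 3
  item 2: 4 − 3 = 1
  item 3: 1
  item 4: 0
  item 5: 0
  item 6: 4 − 0 = 4
Total = 3 + 1 + 1 + 0 + 0 + 4 = 9

9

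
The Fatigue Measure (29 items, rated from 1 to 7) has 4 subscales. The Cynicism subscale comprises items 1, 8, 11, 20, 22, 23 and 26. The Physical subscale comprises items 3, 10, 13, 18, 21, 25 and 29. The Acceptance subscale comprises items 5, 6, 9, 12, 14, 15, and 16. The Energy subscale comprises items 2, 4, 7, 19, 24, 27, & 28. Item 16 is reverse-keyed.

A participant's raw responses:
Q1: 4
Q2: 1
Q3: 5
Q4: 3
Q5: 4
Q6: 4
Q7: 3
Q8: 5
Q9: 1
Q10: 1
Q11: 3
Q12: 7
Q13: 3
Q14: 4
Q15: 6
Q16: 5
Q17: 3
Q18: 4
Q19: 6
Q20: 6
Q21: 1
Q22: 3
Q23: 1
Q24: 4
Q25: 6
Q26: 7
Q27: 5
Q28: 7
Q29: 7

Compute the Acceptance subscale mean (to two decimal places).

4.14

Acceptance items: 5, 6, 9, 12, 14, 15, 16.
Of these, item 16 is reverse-keyed; on a 1–7 scale, reversed = 8 − raw.
  item 5: 4
  item 6: 4
  item 9: 1
  item 12: 7
  item 14: 4
  item 15: 6
  item 16: 8 − 5 = 3
Sum = 4 + 4 + 1 + 7 + 4 + 6 + 3 = 29
Mean = 29 / 7 = 4.14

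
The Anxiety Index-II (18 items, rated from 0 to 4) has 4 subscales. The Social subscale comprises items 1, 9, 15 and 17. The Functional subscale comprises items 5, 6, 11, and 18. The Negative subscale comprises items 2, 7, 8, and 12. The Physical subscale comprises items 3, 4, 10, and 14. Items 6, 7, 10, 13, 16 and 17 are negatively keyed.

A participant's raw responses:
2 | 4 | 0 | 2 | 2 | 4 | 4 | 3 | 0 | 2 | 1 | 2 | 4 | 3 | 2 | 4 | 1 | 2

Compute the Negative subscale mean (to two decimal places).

2.25

Negative items: 2, 7, 8, 12.
Of these, item 7 is negatively keyed; reversed = (0+4) − raw = 4 − raw.
  item 2: 4
  item 7: 4 − 4 = 0
  item 8: 3
  item 12: 2
Sum = 4 + 0 + 3 + 2 = 9
Mean = 9 / 4 = 2.25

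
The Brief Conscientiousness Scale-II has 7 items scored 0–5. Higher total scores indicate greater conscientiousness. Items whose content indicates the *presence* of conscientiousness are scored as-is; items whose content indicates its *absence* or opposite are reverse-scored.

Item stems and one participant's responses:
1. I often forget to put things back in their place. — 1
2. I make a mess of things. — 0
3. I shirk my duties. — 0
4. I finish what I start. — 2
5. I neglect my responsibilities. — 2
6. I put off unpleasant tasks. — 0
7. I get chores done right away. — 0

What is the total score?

24

Items 1, 2, 3, 5, 6 describe the absence/opposite of conscientiousness → reverse-score.
reversed = (0+5) − raw = 5 − raw.
  item 1: 5 − 1 = 4
  item 2: 5 − 0 = 5
  item 3: 5 − 0 = 5
  item 4: 2
  item 5: 5 − 2 = 3
  item 6: 5 − 0 = 5
  item 7: 0
Total = 4 + 5 + 5 + 2 + 3 + 5 + 0 = 24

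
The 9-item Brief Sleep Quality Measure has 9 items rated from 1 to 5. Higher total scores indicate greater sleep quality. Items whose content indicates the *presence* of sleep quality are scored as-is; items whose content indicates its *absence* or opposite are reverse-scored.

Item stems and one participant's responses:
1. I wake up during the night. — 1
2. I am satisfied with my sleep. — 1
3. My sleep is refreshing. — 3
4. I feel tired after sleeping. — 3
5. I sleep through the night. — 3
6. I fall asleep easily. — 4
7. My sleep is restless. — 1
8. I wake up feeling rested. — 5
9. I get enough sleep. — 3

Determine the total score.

32

Items 1, 4, 7 describe the absence/opposite of sleep quality → reverse-score.
reversed = (1+5) − raw = 6 − raw.
  item 1: 6 − 1 = 5
  item 2: 1
  item 3: 3
  item 4: 6 − 3 = 3
  item 5: 3
  item 6: 4
  item 7: 6 − 1 = 5
  item 8: 5
  item 9: 3
Total = 5 + 1 + 3 + 3 + 3 + 4 + 5 + 5 + 3 = 32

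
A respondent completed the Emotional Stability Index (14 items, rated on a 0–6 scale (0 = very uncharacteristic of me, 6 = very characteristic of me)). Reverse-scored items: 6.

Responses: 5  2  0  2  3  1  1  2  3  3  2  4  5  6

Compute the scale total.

Apply reverse scoring (reverse-coded value = 6 − response):
  item 6: 6 − 1 = 5
After reverse-coding: 5, 2, 0, 2, 3, 5, 1, 2, 3, 3, 2, 4, 5, 6
Total = 5 + 2 + 0 + 2 + 3 + 5 + 1 + 2 + 3 + 3 + 2 + 4 + 5 + 6 = 43

43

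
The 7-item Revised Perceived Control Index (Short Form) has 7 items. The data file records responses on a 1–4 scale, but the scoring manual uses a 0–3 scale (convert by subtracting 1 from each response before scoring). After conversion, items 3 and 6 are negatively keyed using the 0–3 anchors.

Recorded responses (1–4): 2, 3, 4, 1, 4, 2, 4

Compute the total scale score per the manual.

Convert to 0–3: 1, 2, 3, 0, 3, 1, 3
Reverse-coded (reverse-coded value = 3 − response):
  item 3: 3 − 3 = 0
  item 6: 3 − 1 = 2
Scored: 1, 2, 0, 0, 3, 2, 3
Total = 11

11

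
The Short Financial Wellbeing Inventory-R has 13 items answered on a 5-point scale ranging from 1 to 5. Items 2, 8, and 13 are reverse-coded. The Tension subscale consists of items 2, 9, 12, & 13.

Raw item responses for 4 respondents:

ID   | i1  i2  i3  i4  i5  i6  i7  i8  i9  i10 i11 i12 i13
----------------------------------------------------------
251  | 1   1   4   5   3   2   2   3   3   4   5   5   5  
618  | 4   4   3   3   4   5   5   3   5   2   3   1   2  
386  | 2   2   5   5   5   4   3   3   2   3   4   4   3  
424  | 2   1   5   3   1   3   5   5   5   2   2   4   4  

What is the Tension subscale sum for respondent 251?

Respondent 251 raw: 1, 1, 4, 5, 3, 2, 2, 3, 3, 4, 5, 5, 5.
Tension items: 2, 9, 12, 13.
Reverse-coded (reverse-coded value = 6 − response):
  item 2: 6 − 1 = 5
  item 9: 3
  item 12: 5
  item 13: 6 − 5 = 1
Sum = 5 + 3 + 5 + 1 = 14

14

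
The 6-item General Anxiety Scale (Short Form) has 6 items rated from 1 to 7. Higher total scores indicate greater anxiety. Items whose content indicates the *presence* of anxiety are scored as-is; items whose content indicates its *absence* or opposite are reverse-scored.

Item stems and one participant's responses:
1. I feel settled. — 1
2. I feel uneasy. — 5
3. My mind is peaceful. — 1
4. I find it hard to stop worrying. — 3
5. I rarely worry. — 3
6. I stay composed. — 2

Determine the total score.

Items 1, 3, 5, 6 describe the absence/opposite of anxiety → reverse-score.
reversed = (1+7) − raw = 8 − raw.
  item 1: 8 − 1 = 7
  item 2: 5
  item 3: 8 − 1 = 7
  item 4: 3
  item 5: 8 − 3 = 5
  item 6: 8 − 2 = 6
Total = 7 + 5 + 7 + 3 + 5 + 6 = 33

33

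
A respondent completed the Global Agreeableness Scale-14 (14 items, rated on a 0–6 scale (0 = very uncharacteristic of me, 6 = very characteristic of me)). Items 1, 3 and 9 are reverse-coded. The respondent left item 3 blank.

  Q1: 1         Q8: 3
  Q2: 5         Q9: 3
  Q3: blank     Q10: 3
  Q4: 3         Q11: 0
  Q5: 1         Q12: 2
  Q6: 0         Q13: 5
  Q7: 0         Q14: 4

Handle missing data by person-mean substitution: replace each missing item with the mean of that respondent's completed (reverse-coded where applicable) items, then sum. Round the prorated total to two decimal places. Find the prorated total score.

36.62

Reverse-coded (reversed = (0+6) − raw = 6 − raw):
  item 1: 6 − 1 = 5
  item 9: 6 − 3 = 3
Completed scored items (13 of 14): 5, 5, 3, 1, 0, 0, 3, 3, 3, 0, 2, 5, 4; sum = 34.
Person mean = 34 / 13 ≈ 2.6154
Prorated total = (34 / 13) × 14 = 36.62 (to 2 dp)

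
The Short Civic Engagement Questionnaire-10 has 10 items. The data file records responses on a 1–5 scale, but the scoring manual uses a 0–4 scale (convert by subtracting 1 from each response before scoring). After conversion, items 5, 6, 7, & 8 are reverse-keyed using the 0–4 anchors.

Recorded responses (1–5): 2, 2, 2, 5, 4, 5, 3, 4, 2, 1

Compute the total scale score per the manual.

Convert to 0–4: 1, 1, 1, 4, 3, 4, 2, 3, 1, 0
Reverse-coded (reverse-coded value = 4 − response):
  item 5: 4 − 3 = 1
  item 6: 4 − 4 = 0
  item 7: 4 − 2 = 2
  item 8: 4 − 3 = 1
Scored: 1, 1, 1, 4, 1, 0, 2, 1, 1, 0
Total = 12

12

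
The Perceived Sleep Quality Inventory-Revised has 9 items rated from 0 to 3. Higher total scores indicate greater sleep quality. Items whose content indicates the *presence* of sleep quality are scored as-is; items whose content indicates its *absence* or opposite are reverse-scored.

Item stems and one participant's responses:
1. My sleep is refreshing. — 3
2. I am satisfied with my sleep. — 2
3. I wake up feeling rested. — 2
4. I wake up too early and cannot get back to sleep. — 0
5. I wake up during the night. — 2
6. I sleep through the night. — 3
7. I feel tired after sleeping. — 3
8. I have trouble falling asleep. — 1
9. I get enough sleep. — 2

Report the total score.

18

Items 4, 5, 7, 8 describe the absence/opposite of sleep quality → reverse-score.
reverse-coded value = 3 − response.
  item 1: 3
  item 2: 2
  item 3: 2
  item 4: 3 − 0 = 3
  item 5: 3 − 2 = 1
  item 6: 3
  item 7: 3 − 3 = 0
  item 8: 3 − 1 = 2
  item 9: 2
Total = 3 + 2 + 2 + 3 + 1 + 3 + 0 + 2 + 2 = 18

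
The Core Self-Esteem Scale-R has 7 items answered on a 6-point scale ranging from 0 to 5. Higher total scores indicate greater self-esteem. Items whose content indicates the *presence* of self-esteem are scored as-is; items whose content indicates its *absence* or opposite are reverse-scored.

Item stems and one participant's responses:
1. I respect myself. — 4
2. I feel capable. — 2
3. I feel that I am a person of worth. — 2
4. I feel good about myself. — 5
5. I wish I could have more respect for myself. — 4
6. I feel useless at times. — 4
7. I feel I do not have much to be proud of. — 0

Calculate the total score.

Items 5, 6, 7 describe the absence/opposite of self-esteem → reverse-score.
on a 0–5 scale, reversed = 5 − raw.
  item 1: 4
  item 2: 2
  item 3: 2
  item 4: 5
  item 5: 5 − 4 = 1
  item 6: 5 − 4 = 1
  item 7: 5 − 0 = 5
Total = 4 + 2 + 2 + 5 + 1 + 1 + 5 = 20

20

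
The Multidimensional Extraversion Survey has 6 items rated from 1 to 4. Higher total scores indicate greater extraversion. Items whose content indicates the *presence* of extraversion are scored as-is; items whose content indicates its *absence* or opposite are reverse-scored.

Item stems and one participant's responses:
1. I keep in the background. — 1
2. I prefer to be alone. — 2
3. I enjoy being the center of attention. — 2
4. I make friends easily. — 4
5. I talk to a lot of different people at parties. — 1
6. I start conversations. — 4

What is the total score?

18

Items 1, 2 describe the absence/opposite of extraversion → reverse-score.
reversed = (1+4) − raw = 5 − raw.
  item 1: 5 − 1 = 4
  item 2: 5 − 2 = 3
  item 3: 2
  item 4: 4
  item 5: 1
  item 6: 4
Total = 4 + 3 + 2 + 4 + 1 + 4 = 18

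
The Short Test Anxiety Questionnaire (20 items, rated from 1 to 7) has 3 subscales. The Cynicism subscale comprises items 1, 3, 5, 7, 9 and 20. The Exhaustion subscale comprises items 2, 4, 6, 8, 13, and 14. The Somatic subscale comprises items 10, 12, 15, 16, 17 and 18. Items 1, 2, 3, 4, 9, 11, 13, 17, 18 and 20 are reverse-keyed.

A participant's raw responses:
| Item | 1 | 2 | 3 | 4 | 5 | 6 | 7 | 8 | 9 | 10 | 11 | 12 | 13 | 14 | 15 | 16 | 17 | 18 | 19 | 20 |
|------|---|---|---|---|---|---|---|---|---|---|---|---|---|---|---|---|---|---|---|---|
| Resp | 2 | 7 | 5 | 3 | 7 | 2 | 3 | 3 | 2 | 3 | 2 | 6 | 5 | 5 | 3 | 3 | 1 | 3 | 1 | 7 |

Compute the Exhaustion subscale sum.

19

Exhaustion items: 2, 4, 6, 8, 13, 14.
Of these, items 2, 4 and 13 are reverse-keyed; reverse-coded value = 8 − response.
  item 2: 8 − 7 = 1
  item 4: 8 − 3 = 5
  item 6: 2
  item 8: 3
  item 13: 8 − 5 = 3
  item 14: 5
Sum = 1 + 5 + 2 + 3 + 3 + 5 = 19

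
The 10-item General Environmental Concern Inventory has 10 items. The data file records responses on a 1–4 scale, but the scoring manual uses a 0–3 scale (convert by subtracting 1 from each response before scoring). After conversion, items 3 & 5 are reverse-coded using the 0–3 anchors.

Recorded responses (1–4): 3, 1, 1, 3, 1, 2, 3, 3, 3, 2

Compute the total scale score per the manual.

Convert to 0–3: 2, 0, 0, 2, 0, 1, 2, 2, 2, 1
Reverse-coded (reversed = (0+3) − raw = 3 − raw):
  item 3: 3 − 0 = 3
  item 5: 3 − 0 = 3
Scored: 2, 0, 3, 2, 3, 1, 2, 2, 2, 1
Total = 18

18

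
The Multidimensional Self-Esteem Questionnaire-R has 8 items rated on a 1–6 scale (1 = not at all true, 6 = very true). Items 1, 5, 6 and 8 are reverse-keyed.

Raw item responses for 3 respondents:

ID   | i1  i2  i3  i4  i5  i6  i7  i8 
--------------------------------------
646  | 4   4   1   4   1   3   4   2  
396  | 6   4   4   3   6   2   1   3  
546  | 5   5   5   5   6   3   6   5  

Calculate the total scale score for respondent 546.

30

Respondent 546 raw: 5, 5, 5, 5, 6, 3, 6, 5.
Reverse-coded (reversed = (1+6) − raw = 7 − raw):
  item 1: 7 − 5 = 2
  item 2: 5
  item 3: 5
  item 4: 5
  item 5: 7 − 6 = 1
  item 6: 7 − 3 = 4
  item 7: 6
  item 8: 7 − 5 = 2
Sum = 2 + 5 + 5 + 5 + 1 + 4 + 6 + 2 = 30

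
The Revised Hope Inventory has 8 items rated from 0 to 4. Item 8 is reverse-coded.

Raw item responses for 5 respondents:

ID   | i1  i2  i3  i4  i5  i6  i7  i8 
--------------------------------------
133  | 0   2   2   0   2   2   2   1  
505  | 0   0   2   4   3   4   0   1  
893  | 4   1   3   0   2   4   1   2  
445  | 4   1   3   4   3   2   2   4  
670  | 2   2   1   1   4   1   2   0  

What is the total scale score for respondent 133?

Respondent 133 raw: 0, 2, 2, 0, 2, 2, 2, 1.
Reverse-coded (reverse-coded value = 4 − response):
  item 1: 0
  item 2: 2
  item 3: 2
  item 4: 0
  item 5: 2
  item 6: 2
  item 7: 2
  item 8: 4 − 1 = 3
Sum = 0 + 2 + 2 + 0 + 2 + 2 + 2 + 3 = 13

13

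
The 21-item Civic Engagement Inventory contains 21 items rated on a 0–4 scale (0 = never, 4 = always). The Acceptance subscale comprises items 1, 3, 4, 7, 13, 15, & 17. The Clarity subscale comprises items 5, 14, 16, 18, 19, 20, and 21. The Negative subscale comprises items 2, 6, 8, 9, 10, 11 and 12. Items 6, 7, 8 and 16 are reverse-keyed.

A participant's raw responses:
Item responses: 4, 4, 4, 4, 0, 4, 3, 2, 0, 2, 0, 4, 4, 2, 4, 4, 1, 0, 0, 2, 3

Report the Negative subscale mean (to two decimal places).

1.71

Negative items: 2, 6, 8, 9, 10, 11, 12.
Of these, items 6 & 8 are reverse-keyed; reversed = (0+4) − raw = 4 − raw.
  item 2: 4
  item 6: 4 − 4 = 0
  item 8: 4 − 2 = 2
  item 9: 0
  item 10: 2
  item 11: 0
  item 12: 4
Sum = 4 + 0 + 2 + 0 + 2 + 0 + 4 = 12
Mean = 12 / 7 = 1.71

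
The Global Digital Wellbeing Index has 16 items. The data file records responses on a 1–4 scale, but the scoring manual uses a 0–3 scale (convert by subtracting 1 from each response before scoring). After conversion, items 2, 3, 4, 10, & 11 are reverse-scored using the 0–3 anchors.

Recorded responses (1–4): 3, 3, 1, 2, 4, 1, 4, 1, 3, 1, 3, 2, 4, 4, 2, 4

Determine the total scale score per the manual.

31

Convert to 0–3: 2, 2, 0, 1, 3, 0, 3, 0, 2, 0, 2, 1, 3, 3, 1, 3
Reverse-coded (reverse-coded value = 3 − response):
  item 2: 3 − 2 = 1
  item 3: 3 − 0 = 3
  item 4: 3 − 1 = 2
  item 10: 3 − 0 = 3
  item 11: 3 − 2 = 1
Scored: 2, 1, 3, 2, 3, 0, 3, 0, 2, 3, 1, 1, 3, 3, 1, 3
Total = 31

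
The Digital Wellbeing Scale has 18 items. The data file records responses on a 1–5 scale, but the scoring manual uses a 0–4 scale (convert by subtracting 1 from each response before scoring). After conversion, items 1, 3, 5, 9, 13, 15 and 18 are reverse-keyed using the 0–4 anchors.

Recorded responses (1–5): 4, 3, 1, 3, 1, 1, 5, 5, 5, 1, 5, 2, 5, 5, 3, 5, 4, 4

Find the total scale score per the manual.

40

Convert to 0–4: 3, 2, 0, 2, 0, 0, 4, 4, 4, 0, 4, 1, 4, 4, 2, 4, 3, 3
Reverse-coded (reversed = (0+4) − raw = 4 − raw):
  item 1: 4 − 3 = 1
  item 3: 4 − 0 = 4
  item 5: 4 − 0 = 4
  item 9: 4 − 4 = 0
  item 13: 4 − 4 = 0
  item 15: 4 − 2 = 2
  item 18: 4 − 3 = 1
Scored: 1, 2, 4, 2, 4, 0, 4, 4, 0, 0, 4, 1, 0, 4, 2, 4, 3, 1
Total = 40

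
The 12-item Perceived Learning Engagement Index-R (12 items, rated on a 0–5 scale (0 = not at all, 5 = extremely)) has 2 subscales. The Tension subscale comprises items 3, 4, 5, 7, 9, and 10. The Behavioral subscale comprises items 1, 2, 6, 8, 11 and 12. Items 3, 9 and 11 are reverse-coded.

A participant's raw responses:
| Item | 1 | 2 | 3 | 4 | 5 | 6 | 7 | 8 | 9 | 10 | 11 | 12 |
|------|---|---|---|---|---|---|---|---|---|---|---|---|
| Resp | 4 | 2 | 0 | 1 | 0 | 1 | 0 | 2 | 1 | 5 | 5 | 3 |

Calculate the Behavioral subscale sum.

Behavioral items: 1, 2, 6, 8, 11, 12.
Of these, item 11 is reverse-coded; reverse-coded value = 5 − response.
  item 1: 4
  item 2: 2
  item 6: 1
  item 8: 2
  item 11: 5 − 5 = 0
  item 12: 3
Sum = 4 + 2 + 1 + 2 + 0 + 3 = 12

12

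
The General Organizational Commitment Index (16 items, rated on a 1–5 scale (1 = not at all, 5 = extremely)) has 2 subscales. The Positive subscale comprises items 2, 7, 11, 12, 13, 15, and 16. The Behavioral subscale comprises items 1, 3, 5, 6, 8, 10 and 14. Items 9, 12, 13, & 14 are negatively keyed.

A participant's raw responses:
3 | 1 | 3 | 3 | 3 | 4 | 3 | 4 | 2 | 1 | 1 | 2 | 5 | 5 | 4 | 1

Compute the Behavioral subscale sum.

Behavioral items: 1, 3, 5, 6, 8, 10, 14.
Of these, item 14 is negatively keyed; reversed = (1+5) − raw = 6 − raw.
  item 1: 3
  item 3: 3
  item 5: 3
  item 6: 4
  item 8: 4
  item 10: 1
  item 14: 6 − 5 = 1
Sum = 3 + 3 + 3 + 4 + 4 + 1 + 1 = 19

19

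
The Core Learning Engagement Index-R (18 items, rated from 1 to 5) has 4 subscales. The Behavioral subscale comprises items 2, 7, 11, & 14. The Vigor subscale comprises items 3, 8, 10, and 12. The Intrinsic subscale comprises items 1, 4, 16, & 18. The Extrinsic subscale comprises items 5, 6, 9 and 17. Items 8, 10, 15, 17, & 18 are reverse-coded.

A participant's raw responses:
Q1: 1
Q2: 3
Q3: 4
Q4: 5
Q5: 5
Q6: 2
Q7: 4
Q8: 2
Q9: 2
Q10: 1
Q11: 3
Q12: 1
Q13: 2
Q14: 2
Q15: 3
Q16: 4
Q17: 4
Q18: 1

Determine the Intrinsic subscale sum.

Intrinsic items: 1, 4, 16, 18.
Of these, item 18 is reverse-coded; on a 1–5 scale, reversed = 6 − raw.
  item 1: 1
  item 4: 5
  item 16: 4
  item 18: 6 − 1 = 5
Sum = 1 + 5 + 4 + 5 = 15

15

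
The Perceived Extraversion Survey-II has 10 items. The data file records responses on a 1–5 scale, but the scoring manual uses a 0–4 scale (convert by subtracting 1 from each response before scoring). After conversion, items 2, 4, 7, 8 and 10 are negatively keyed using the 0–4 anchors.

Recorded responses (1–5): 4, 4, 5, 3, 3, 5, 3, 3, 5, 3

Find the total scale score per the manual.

26

Convert to 0–4: 3, 3, 4, 2, 2, 4, 2, 2, 4, 2
Reverse-coded (reverse-coded value = 4 − response):
  item 2: 4 − 3 = 1
  item 4: 4 − 2 = 2
  item 7: 4 − 2 = 2
  item 8: 4 − 2 = 2
  item 10: 4 − 2 = 2
Scored: 3, 1, 4, 2, 2, 4, 2, 2, 4, 2
Total = 26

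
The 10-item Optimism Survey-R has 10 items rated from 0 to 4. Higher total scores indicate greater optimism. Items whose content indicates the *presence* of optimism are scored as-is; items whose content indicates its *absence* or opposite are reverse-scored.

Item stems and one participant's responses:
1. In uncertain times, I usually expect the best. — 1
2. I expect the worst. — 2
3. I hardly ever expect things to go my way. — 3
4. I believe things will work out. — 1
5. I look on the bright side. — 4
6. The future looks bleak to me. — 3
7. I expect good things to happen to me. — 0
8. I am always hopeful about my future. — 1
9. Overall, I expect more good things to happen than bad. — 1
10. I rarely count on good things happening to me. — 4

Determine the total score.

12

Items 2, 3, 6, 10 describe the absence/opposite of optimism → reverse-score.
on a 0–4 scale, reversed = 4 − raw.
  item 1: 1
  item 2: 4 − 2 = 2
  item 3: 4 − 3 = 1
  item 4: 1
  item 5: 4
  item 6: 4 − 3 = 1
  item 7: 0
  item 8: 1
  item 9: 1
  item 10: 4 − 4 = 0
Total = 1 + 2 + 1 + 1 + 4 + 1 + 0 + 1 + 1 + 0 = 12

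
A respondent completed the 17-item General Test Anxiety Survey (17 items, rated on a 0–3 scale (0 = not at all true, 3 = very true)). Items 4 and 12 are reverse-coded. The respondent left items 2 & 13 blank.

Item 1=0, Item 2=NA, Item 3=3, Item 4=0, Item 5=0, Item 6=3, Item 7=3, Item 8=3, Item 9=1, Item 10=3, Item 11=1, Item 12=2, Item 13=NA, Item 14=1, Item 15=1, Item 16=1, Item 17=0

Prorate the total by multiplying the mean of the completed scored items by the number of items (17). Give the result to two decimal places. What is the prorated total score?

Reverse-coded (reversed = (0+3) − raw = 3 − raw):
  item 4: 3 − 0 = 3
  item 12: 3 − 2 = 1
Completed scored items (15 of 17): 0, 3, 3, 0, 3, 3, 3, 1, 3, 1, 1, 1, 1, 1, 0; sum = 24.
Person mean = 24 / 15 ≈ 1.6000
Prorated total = (24 / 15) × 17 = 27.20 (to 2 dp)

27.20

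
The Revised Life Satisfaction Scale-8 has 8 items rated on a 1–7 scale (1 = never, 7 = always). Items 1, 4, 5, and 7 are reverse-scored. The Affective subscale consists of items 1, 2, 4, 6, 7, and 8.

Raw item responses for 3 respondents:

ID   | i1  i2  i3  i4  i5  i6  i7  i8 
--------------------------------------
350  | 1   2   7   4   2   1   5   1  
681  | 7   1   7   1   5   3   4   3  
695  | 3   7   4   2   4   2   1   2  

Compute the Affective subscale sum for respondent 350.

18

Respondent 350 raw: 1, 2, 7, 4, 2, 1, 5, 1.
Affective items: 1, 2, 4, 6, 7, 8.
Reverse-coded (on a 1–7 scale, reversed = 8 − raw):
  item 1: 8 − 1 = 7
  item 2: 2
  item 4: 8 − 4 = 4
  item 6: 1
  item 7: 8 − 5 = 3
  item 8: 1
Sum = 7 + 2 + 4 + 1 + 3 + 1 = 18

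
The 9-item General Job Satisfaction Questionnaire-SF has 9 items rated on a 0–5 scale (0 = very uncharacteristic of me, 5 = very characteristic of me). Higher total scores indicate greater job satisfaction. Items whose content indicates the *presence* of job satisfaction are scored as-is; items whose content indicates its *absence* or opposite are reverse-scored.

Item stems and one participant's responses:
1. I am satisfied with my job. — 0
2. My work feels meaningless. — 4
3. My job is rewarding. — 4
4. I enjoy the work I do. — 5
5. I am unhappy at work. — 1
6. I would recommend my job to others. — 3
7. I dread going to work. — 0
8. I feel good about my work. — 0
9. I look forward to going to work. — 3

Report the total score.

Items 2, 5, 7 describe the absence/opposite of job satisfaction → reverse-score.
reversed = (0+5) − raw = 5 − raw.
  item 1: 0
  item 2: 5 − 4 = 1
  item 3: 4
  item 4: 5
  item 5: 5 − 1 = 4
  item 6: 3
  item 7: 5 − 0 = 5
  item 8: 0
  item 9: 3
Total = 0 + 1 + 4 + 5 + 4 + 3 + 5 + 0 + 3 = 25

25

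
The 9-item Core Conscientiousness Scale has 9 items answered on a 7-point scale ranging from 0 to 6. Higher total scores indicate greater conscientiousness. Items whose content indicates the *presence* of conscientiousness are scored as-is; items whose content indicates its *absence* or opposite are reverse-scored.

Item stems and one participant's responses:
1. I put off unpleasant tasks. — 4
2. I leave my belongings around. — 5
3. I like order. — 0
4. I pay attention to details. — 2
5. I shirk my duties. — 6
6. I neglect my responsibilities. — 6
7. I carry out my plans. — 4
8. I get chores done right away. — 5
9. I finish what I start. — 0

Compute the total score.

14

Items 1, 2, 5, 6 describe the absence/opposite of conscientiousness → reverse-score.
on a 0–6 scale, reversed = 6 − raw.
  item 1: 6 − 4 = 2
  item 2: 6 − 5 = 1
  item 3: 0
  item 4: 2
  item 5: 6 − 6 = 0
  item 6: 6 − 6 = 0
  item 7: 4
  item 8: 5
  item 9: 0
Total = 2 + 1 + 0 + 2 + 0 + 0 + 4 + 5 + 0 = 14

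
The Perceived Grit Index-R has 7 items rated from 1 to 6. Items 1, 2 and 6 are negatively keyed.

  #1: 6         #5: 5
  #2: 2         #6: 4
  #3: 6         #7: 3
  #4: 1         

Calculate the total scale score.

Raw sum = 27. Negatively keyed items: 1, 2, 6; their raw sum = 12.
Each reversal replaces raw with 7 − raw, changing the total by 7 − 2·raw per item.
Total = 27 + 3·7 − 2·12 = 27 + 21 − 24 = 24

24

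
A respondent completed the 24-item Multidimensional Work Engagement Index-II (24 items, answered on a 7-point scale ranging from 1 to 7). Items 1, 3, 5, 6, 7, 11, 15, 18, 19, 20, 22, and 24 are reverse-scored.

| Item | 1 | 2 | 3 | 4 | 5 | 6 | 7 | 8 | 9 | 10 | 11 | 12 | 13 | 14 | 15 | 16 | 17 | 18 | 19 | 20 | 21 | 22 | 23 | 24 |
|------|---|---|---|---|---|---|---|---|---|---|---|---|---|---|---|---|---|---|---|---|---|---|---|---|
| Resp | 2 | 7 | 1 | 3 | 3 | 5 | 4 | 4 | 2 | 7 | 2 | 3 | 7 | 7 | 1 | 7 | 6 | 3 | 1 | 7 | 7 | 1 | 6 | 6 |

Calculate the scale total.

126

Raw sum = 102. Reverse-scored items: 1, 3, 5, 6, 7, 11, 15, 18, 19, 20, 22, 24; their raw sum = 36.
Each reversal replaces raw with 8 − raw, changing the total by 8 − 2·raw per item.
Total = 102 + 12·8 − 2·36 = 102 + 96 − 72 = 126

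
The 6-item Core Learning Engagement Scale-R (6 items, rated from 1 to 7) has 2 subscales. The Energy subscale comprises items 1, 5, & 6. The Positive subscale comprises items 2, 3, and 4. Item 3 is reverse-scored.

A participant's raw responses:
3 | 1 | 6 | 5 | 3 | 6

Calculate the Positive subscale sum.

Positive items: 2, 3, 4.
Of these, item 3 is reverse-scored; reverse-coded value = 8 − response.
  item 2: 1
  item 3: 8 − 6 = 2
  item 4: 5
Sum = 1 + 2 + 5 = 8

8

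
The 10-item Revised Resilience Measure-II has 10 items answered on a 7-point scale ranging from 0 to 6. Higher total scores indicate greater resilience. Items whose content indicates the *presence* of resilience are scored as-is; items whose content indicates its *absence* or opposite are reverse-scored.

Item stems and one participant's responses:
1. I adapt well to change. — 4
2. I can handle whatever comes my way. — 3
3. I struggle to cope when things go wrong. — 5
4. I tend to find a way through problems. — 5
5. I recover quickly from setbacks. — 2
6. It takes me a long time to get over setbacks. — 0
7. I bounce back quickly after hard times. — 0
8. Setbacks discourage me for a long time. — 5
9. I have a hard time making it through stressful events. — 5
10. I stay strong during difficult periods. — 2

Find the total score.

25

Items 3, 6, 8, 9 describe the absence/opposite of resilience → reverse-score.
reverse-coded value = 6 − response.
  item 1: 4
  item 2: 3
  item 3: 6 − 5 = 1
  item 4: 5
  item 5: 2
  item 6: 6 − 0 = 6
  item 7: 0
  item 8: 6 − 5 = 1
  item 9: 6 − 5 = 1
  item 10: 2
Total = 4 + 3 + 1 + 5 + 2 + 6 + 0 + 1 + 1 + 2 = 25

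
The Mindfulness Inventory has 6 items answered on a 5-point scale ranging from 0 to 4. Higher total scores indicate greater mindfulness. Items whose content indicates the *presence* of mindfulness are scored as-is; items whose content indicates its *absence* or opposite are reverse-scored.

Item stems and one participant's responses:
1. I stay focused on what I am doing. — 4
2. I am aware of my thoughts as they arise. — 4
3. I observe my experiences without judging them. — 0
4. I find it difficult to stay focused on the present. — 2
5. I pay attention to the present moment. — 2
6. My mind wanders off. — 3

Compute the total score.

Items 4, 6 describe the absence/opposite of mindfulness → reverse-score.
on a 0–4 scale, reversed = 4 − raw.
  item 1: 4
  item 2: 4
  item 3: 0
  item 4: 4 − 2 = 2
  item 5: 2
  item 6: 4 − 3 = 1
Total = 4 + 4 + 0 + 2 + 2 + 1 = 13

13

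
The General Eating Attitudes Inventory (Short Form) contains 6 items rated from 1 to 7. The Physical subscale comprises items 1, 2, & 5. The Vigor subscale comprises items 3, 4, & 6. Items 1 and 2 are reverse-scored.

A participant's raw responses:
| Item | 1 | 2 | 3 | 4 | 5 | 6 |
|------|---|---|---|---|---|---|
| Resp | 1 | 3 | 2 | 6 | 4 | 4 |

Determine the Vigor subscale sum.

Vigor items: 3, 4, 6.
  item 3: 2
  item 4: 6
  item 6: 4
Sum = 2 + 6 + 4 = 12

12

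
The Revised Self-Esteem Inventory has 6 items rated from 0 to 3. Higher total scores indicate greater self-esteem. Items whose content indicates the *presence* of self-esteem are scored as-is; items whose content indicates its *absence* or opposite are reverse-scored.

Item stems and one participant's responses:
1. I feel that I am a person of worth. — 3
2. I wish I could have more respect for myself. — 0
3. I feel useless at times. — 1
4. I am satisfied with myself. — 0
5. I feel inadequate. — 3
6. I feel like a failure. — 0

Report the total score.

Items 2, 3, 5, 6 describe the absence/opposite of self-esteem → reverse-score.
on a 0–3 scale, reversed = 3 − raw.
  item 1: 3
  item 2: 3 − 0 = 3
  item 3: 3 − 1 = 2
  item 4: 0
  item 5: 3 − 3 = 0
  item 6: 3 − 0 = 3
Total = 3 + 3 + 2 + 0 + 0 + 3 = 11

11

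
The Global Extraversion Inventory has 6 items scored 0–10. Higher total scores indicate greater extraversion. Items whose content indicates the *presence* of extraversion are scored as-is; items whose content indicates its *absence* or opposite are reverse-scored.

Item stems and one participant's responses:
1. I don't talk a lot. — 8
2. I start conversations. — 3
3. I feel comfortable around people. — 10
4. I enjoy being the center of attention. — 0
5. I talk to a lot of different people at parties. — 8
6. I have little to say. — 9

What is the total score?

Items 1, 6 describe the absence/opposite of extraversion → reverse-score.
on a 0–10 scale, reversed = 10 − raw.
  item 1: 10 − 8 = 2
  item 2: 3
  item 3: 10
  item 4: 0
  item 5: 8
  item 6: 10 − 9 = 1
Total = 2 + 3 + 10 + 0 + 8 + 1 = 24

24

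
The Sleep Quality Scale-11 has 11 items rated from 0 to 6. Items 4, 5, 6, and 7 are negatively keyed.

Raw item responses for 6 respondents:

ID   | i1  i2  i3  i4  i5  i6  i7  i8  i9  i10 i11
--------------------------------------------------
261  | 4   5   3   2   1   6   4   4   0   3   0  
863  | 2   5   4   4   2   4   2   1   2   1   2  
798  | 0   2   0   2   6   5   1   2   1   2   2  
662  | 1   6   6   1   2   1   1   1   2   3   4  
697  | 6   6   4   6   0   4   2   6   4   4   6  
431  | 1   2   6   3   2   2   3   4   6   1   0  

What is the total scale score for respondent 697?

Respondent 697 raw: 6, 6, 4, 6, 0, 4, 2, 6, 4, 4, 6.
Reverse-coded (reverse-coded value = 6 − response):
  item 1: 6
  item 2: 6
  item 3: 4
  item 4: 6 − 6 = 0
  item 5: 6 − 0 = 6
  item 6: 6 − 4 = 2
  item 7: 6 − 2 = 4
  item 8: 6
  item 9: 4
  item 10: 4
  item 11: 6
Sum = 6 + 6 + 4 + 0 + 6 + 2 + 4 + 6 + 4 + 4 + 6 = 48

48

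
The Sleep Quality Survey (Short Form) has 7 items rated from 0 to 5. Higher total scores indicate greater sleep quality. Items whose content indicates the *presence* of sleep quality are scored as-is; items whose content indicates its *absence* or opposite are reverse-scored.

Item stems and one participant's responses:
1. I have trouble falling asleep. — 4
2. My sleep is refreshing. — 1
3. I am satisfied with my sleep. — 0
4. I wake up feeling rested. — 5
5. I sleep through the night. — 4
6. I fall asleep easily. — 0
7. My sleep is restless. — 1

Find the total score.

Items 1, 7 describe the absence/opposite of sleep quality → reverse-score.
reversed = (0+5) − raw = 5 − raw.
  item 1: 5 − 4 = 1
  item 2: 1
  item 3: 0
  item 4: 5
  item 5: 4
  item 6: 0
  item 7: 5 − 1 = 4
Total = 1 + 1 + 0 + 5 + 4 + 0 + 4 = 15

15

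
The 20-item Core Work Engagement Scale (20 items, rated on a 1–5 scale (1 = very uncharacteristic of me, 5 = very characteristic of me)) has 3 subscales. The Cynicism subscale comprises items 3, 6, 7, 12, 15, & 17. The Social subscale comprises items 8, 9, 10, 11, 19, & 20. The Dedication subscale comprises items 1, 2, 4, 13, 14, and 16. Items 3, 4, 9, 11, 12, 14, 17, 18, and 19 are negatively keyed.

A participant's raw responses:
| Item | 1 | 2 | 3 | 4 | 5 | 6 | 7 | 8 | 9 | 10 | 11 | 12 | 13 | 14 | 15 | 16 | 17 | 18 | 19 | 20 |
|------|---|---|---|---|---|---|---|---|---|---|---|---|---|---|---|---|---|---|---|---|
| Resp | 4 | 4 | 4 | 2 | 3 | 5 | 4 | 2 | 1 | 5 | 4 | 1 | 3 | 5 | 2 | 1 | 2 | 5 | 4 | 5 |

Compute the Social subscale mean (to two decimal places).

3.50

Social items: 8, 9, 10, 11, 19, 20.
Of these, items 9, 11, and 19 are negatively keyed; reverse-coded value = 6 − response.
  item 8: 2
  item 9: 6 − 1 = 5
  item 10: 5
  item 11: 6 − 4 = 2
  item 19: 6 − 4 = 2
  item 20: 5
Sum = 2 + 5 + 5 + 2 + 2 + 5 = 21
Mean = 21 / 6 = 3.50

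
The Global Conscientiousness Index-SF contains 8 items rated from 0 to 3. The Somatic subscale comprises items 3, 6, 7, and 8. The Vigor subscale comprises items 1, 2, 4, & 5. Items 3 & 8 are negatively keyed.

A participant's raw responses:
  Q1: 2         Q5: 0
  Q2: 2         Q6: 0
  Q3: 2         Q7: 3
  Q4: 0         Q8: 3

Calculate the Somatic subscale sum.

4

Somatic items: 3, 6, 7, 8.
Of these, items 3 and 8 are negatively keyed; reverse-coded value = 3 − response.
  item 3: 3 − 2 = 1
  item 6: 0
  item 7: 3
  item 8: 3 − 3 = 0
Sum = 1 + 0 + 3 + 0 = 4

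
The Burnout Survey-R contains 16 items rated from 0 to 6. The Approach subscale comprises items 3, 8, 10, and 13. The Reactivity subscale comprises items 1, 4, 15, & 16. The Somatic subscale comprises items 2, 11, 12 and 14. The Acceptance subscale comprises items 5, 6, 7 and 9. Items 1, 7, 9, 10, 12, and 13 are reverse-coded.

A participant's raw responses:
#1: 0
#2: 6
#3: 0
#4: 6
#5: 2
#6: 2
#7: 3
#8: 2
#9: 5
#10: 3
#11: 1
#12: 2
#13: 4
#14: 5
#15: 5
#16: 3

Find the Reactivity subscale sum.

Reactivity items: 1, 4, 15, 16.
Of these, item 1 is reverse-coded; reversed = (0+6) − raw = 6 − raw.
  item 1: 6 − 0 = 6
  item 4: 6
  item 15: 5
  item 16: 3
Sum = 6 + 6 + 5 + 3 = 20

20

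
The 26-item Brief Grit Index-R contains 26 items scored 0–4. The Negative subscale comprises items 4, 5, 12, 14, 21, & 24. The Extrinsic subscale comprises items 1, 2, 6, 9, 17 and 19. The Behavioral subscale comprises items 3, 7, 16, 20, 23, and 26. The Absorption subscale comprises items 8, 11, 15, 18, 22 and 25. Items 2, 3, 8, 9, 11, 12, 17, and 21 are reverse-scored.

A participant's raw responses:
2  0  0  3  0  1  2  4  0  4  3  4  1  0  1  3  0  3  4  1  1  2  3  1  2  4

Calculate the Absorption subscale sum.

Absorption items: 8, 11, 15, 18, 22, 25.
Of these, items 8 & 11 are reverse-scored; reverse-coded value = 4 − response.
  item 8: 4 − 4 = 0
  item 11: 4 − 3 = 1
  item 15: 1
  item 18: 3
  item 22: 2
  item 25: 2
Sum = 0 + 1 + 1 + 3 + 2 + 2 = 9

9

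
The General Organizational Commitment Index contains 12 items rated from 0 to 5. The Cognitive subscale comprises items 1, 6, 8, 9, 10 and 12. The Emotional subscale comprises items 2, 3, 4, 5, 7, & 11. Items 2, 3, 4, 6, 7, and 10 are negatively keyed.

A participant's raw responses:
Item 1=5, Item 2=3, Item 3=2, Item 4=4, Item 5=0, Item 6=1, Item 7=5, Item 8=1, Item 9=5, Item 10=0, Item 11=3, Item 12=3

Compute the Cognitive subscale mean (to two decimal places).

3.83

Cognitive items: 1, 6, 8, 9, 10, 12.
Of these, items 6 & 10 are negatively keyed; reverse-coded value = 5 − response.
  item 1: 5
  item 6: 5 − 1 = 4
  item 8: 1
  item 9: 5
  item 10: 5 − 0 = 5
  item 12: 3
Sum = 5 + 4 + 1 + 5 + 5 + 3 = 23
Mean = 23 / 6 = 3.83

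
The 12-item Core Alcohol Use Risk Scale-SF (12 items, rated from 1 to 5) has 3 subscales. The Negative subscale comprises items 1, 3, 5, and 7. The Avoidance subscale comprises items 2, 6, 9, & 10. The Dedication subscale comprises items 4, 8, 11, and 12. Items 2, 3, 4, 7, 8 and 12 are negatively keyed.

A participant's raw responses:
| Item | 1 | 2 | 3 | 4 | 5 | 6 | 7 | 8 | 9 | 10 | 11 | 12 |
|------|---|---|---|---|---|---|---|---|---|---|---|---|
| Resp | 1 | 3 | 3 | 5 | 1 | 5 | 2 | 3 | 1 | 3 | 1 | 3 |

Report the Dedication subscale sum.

8

Dedication items: 4, 8, 11, 12.
Of these, items 4, 8, and 12 are negatively keyed; reverse-coded value = 6 − response.
  item 4: 6 − 5 = 1
  item 8: 6 − 3 = 3
  item 11: 1
  item 12: 6 − 3 = 3
Sum = 1 + 3 + 1 + 3 = 8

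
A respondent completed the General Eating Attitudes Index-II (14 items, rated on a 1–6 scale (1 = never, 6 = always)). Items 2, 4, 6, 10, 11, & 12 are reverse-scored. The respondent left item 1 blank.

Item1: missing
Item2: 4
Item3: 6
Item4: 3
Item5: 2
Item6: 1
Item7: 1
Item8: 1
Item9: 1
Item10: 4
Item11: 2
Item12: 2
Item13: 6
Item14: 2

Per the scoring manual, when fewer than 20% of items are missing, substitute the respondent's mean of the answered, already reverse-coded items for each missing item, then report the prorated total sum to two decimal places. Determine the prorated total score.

48.46

Reverse-coded (on a 1–6 scale, reversed = 7 − raw):
  item 2: 7 − 4 = 3
  item 4: 7 − 3 = 4
  item 6: 7 − 1 = 6
  item 10: 7 − 4 = 3
  item 11: 7 − 2 = 5
  item 12: 7 − 2 = 5
Completed scored items (13 of 14): 3, 6, 4, 2, 6, 1, 1, 1, 3, 5, 5, 6, 2; sum = 45.
Person mean = 45 / 13 ≈ 3.4615
Prorated total = (45 / 13) × 14 = 48.46 (to 2 dp)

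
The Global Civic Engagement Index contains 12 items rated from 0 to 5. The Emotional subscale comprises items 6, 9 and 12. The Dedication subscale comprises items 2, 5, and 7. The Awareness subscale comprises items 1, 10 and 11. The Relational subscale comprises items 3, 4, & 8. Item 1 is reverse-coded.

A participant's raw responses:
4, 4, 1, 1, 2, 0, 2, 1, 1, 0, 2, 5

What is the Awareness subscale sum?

Awareness items: 1, 10, 11.
Of these, item 1 is reverse-coded; reverse-coded value = 5 − response.
  item 1: 5 − 4 = 1
  item 10: 0
  item 11: 2
Sum = 1 + 0 + 2 = 3

3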